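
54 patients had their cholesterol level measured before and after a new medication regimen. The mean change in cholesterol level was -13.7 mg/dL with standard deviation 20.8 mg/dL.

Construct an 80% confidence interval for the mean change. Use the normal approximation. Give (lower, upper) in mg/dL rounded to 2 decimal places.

(-17.33, -10.07)

Paired design: SE = s_d/√n = 20.8/√54 = 2.8305.
z* = 1.282; margin of error = 1.282 × 2.8305 = 3.6287.
-13.7 ± 3.6287 → (-17.33, -10.07).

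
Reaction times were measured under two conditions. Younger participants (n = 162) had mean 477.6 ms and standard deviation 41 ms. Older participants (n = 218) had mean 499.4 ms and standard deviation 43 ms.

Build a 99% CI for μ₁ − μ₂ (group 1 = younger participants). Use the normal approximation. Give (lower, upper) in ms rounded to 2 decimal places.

SE₁ = s₁/√n₁ = 41/√162 = 3.2213; SE₂ = 43/√218 = 2.9123.
Independent samples, unequal variances: SE_diff = √(SE₁² + SE₂²) = √(10.37677369 + 8.48149129) = 4.3426.
z* = 2.576, so margin of error = 2.576 × 4.3426 = 11.1865.
Difference in means = 477.6 − 499.4 = -21.8000.
-21.8000 ± 11.1865 → (-32.99, -10.61).

(-32.99, -10.61)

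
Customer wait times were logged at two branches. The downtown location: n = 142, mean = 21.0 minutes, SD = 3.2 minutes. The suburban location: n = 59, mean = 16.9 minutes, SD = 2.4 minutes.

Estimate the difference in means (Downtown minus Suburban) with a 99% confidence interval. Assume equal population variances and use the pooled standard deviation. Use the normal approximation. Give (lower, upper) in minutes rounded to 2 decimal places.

Pooled variance s_p² = [141·3.2² + 58·2.4²] / (142+59−2) = 8.9343, so s_p = 2.9890.
SE_diff = s_p·√(1/n₁ + 1/n₂) = 2.9890·√(1/142 + 1/59) = 0.4630.
z* = 2.576; margin = 2.576 × 0.4630 = 1.1927.
Difference = 21.0 − 16.9 = 4.1000.
4.1000 ± 1.1927 → (2.91, 5.29).

(2.91, 5.29)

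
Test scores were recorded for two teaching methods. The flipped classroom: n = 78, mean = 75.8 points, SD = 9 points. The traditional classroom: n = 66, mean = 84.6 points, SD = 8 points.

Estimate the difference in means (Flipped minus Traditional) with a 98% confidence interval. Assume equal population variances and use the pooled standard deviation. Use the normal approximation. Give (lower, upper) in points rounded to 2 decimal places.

(-12.13, -5.47)

s_p = √[((n₁−1)s₁² + (n₂−1)s₂²)/(n₁+n₂−2)] = √[(77·9² + 65·8²)/142] = 8.5568.
SE = 8.5568·√(1/78 + 1/66) = 1.4311.
With z* = 2.326, margin = 2.326 × 1.4311 = 3.3287.
x̄₁ − x̄₂ = 75.8 − 84.6 = -8.8000; interval -8.8000 ± 3.3287 = (-12.13, -5.47).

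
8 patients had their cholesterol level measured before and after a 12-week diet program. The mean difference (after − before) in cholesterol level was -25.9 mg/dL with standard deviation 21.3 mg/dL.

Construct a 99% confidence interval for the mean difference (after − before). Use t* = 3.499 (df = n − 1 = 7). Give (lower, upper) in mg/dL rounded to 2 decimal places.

Paired design: SE = s_d/√n = 21.3/√8 = 7.5307.
t* = 3.499; margin of error = 3.499 × 7.5307 = 26.3499.
-25.9 ± 26.3499 → (-52.25, 0.45).

(-52.25, 0.45)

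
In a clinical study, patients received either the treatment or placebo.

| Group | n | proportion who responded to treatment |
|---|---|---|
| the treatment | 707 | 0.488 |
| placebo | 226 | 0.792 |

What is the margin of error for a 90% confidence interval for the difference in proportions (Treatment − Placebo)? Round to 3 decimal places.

The two standard errors are √(0.4880×0.5120/707) = 0.01880 and √(0.7920×0.2080/226) = 0.02700.
Because the samples are independent, SE_diff = √(0.01880² + 0.02700²) = 0.03290.
Using z* = 1.645 for 90%, ME = 1.645 × 0.03290 = 0.05412.

0.054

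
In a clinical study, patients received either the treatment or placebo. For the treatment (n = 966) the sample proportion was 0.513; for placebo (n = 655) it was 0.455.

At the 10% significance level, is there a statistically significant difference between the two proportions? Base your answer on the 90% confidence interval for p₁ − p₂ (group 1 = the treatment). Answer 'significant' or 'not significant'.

significant

SE₁ = √(p̂₁(1−p̂₁)/n₁) = √(0.5130·0.4870/966) = 0.01608; SE₂ = √(0.4550·0.5450/655) = 0.01946.
Independent samples: SE of the difference = √(SE₁² + SE₂²) = √(0.0002585664 + 0.0003786916) = 0.02524.
z* for 90% confidence is 1.645, so the margin of error is 1.645 × 0.02524 = 0.04152.
Point estimate p̂₁ − p̂₂ = 0.5130 − 0.4550 = 0.0580.
0.0580 ± 0.04152 → (0.01648, 0.09952).
The interval (0.01648, 0.09952) does not contain 0, so the difference is significant.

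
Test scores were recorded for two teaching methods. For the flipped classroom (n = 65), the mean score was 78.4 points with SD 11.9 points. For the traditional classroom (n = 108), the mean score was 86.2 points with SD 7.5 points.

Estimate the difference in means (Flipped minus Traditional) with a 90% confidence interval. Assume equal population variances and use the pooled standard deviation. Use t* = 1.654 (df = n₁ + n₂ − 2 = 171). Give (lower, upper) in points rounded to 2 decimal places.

Pooled variance s_p² = [64·11.9² + 107·7.5²] / (65+108−2) = 88.1976, so s_p = 9.3914.
SE_diff = s_p·√(1/n₁ + 1/n₂) = 9.3914·√(1/65 + 1/108) = 1.4743.
t* = 1.654; margin = 1.654 × 1.4743 = 2.4385.
Difference = 78.4 − 86.2 = -7.8000.
-7.8000 ± 2.4385 → (-10.24, -5.36).

(-10.24, -5.36)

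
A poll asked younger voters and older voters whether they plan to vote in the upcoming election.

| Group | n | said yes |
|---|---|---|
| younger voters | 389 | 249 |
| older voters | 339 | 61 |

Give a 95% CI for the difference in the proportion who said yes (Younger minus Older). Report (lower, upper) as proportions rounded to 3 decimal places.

(0.397, 0.523)

Sample proportions: 249/389 = 0.6401, 61/339 = 0.1799.
Each SE is √(p̂(1−p̂)/n): √(0.6401·0.3599/389) = 0.02434 and √(0.1799·0.8201/339) = 0.02086.
SE(p̂₁ − p̂₂) = √(SE₁² + SE₂²) = √(0.0005924356 + 0.0004351396) = 0.03206, since the two samples are independent.
At 95% confidence z* = 1.960; margin = 1.960 × 0.03206 = 0.06284.
The difference is 0.6401 − 0.1799 = 0.4602, so the interval is 0.4602 ± 0.06284 = (0.397, 0.523).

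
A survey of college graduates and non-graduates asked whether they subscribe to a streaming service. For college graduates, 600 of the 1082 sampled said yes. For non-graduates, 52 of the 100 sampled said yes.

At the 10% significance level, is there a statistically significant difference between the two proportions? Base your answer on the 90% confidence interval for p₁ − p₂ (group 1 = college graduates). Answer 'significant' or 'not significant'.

not significant

p̂₁ = 600/1082 = 0.5545 and p̂₂ = 52/100 = 0.5200.
SE₁ = √(p̂₁(1−p̂₁)/n₁) = √(0.5545·0.4455/1082) = 0.01511; SE₂ = √(0.5200·0.4800/100) = 0.04996.
Independent samples: SE of the difference = √(SE₁² + SE₂²) = √(0.0002283121 + 0.0024960016) = 0.05219.
z* for 90% confidence is 1.645, so the margin of error is 1.645 × 0.05219 = 0.08585.
Point estimate p̂₁ − p̂₂ = 0.5545 − 0.5200 = 0.0345.
0.0345 ± 0.08585 → (-0.05135, 0.12035).
The interval (-0.05135, 0.12035) contains 0, so the difference is not significant.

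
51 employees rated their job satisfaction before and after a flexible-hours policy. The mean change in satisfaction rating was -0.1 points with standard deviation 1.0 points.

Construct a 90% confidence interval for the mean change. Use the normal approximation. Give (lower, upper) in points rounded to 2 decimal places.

(-0.33, 0.13)

This is a matched-pairs design, so SE = s_d/√n = 1.0/√51 = 0.1400.
Margin = 1.645 × 0.1400 = 0.2303; the interval is -0.1 ± 0.2303 = (-0.33, 0.13).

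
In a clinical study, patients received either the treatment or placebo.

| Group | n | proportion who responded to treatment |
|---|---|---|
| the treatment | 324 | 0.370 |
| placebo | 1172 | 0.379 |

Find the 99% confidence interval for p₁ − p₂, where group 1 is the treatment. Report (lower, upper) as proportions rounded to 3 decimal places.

Each SE is √(p̂(1−p̂)/n): √(0.3700·0.6300/324) = 0.02682 and √(0.3790·0.6210/1172) = 0.01417.
SE(p̂₁ − p̂₂) = √(SE₁² + SE₂²) = √(0.0007193124 + 0.0002007889) = 0.03033, since the two samples are independent.
At 99% confidence z* = 2.576; margin = 2.576 × 0.03033 = 0.07813.
The difference is 0.3700 − 0.3790 = -0.0090, so the interval is -0.0090 ± 0.07813 = (-0.087, 0.069).

(-0.087, 0.069)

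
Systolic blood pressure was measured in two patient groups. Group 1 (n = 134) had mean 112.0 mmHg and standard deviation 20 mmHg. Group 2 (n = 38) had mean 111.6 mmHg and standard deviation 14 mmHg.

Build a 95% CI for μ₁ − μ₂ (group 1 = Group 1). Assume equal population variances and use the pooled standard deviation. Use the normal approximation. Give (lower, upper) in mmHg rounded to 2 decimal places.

(-6.39, 7.19)

Pooled variance s_p² = [133·20² + 37·14²] / (134+38−2) = 355.6000, so s_p = 18.8574.
SE_diff = s_p·√(1/n₁ + 1/n₂) = 18.8574·√(1/134 + 1/38) = 3.4658.
z* = 1.960; margin = 1.960 × 3.4658 = 6.7930.
Difference = 112.0 − 111.6 = 0.4000.
0.4000 ± 6.7930 → (-6.39, 7.19).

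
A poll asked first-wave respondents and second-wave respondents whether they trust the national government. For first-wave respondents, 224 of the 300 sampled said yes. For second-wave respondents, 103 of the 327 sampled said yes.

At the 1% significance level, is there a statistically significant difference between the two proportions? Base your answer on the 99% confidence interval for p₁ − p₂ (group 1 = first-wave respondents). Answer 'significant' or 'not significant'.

First, p̂₁ = 224/300 = 0.7467; p̂₂ = 103/327 = 0.3150.
The two standard errors are √(0.7467×0.2533/300) = 0.02511 and √(0.3150×0.6850/327) = 0.02569.
Because the samples are independent, SE_diff = √(0.02511² + 0.02569²) = 0.03592.
Using z* = 2.576 for 99%, ME = 2.576 × 0.03592 = 0.09253.
p̂₁ − p̂₂ = 0.4317; interval 0.4317 ± 0.09253 gives (0.33917, 0.52423).
The interval (0.33917, 0.52423) does not contain 0, so the difference is significant.

significant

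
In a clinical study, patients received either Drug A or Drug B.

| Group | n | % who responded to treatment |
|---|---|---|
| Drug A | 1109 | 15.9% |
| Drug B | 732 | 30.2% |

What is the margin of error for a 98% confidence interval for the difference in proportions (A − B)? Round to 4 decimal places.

The two standard errors are √(0.1590×0.8410/1109) = 0.01098 and √(0.3020×0.6980/732) = 0.01697.
Because the samples are independent, SE_diff = √(0.01098² + 0.01697²) = 0.02021.
Using z* = 2.326 for 98%, ME = 2.326 × 0.02021 = 0.04701.

0.0470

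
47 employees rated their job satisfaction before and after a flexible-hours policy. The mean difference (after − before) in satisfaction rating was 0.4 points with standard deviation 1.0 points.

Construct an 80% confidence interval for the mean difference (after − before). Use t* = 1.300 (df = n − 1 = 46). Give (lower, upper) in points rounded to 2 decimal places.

Paired design: SE = s_d/√n = 1.0/√47 = 0.1459.
t* = 1.300; margin of error = 1.300 × 0.1459 = 0.1897.
0.4 ± 0.1897 → (0.21, 0.59).

(0.21, 0.59)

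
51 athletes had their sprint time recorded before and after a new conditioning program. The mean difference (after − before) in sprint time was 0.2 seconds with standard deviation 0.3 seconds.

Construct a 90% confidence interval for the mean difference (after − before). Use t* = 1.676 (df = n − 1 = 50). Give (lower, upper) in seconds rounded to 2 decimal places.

(0.13, 0.27)

Paired design: SE = s_d/√n = 0.3/√51 = 0.0420.
t* = 1.676; margin of error = 1.676 × 0.0420 = 0.0704.
0.2 ± 0.0704 → (0.13, 0.27).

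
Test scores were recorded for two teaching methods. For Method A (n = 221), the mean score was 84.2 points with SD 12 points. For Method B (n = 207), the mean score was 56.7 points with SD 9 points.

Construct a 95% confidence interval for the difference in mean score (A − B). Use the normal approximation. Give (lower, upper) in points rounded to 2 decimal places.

(25.50, 29.50)

Per-group SEs: s₁/√n₁ = 12/√221 = 0.8072, s₂/√n₂ = 9/√207 = 0.6255.
Unpooled SE of the difference: √(0.65157184 + 0.39125025) = 1.0212.
Margin of error = z* · SE = 1.960 × 1.0212 = 2.0016.
x̄₁ − x̄₂ = 84.2 − 56.7 = 27.5000.
CI: 27.5000 ± 2.0016 = (25.50, 29.50).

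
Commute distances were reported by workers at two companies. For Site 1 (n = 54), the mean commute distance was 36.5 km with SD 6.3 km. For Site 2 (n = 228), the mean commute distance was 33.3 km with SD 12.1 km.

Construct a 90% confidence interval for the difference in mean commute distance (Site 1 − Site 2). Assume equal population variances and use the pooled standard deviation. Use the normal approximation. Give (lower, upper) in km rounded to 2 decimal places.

(0.40, 6.00)

s_p = √[((n₁−1)s₁² + (n₂−1)s₂²)/(n₁+n₂−2)] = √[(53·6.3² + 227·12.1²)/280] = 11.2343.
SE = 11.2343·√(1/54 + 1/228) = 1.7002.
With z* = 1.645, margin = 1.645 × 1.7002 = 2.7968.
x̄₁ − x̄₂ = 36.5 − 33.3 = 3.2000; interval 3.2000 ± 2.7968 = (0.40, 6.00).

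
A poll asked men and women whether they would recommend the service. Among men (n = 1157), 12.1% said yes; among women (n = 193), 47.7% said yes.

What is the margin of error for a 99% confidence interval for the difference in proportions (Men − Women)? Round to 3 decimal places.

0.096

The two standard errors are √(0.1210×0.8790/1157) = 0.00959 and √(0.4770×0.5230/193) = 0.03595.
Because the samples are independent, SE_diff = √(0.00959² + 0.03595²) = 0.03721.
Using z* = 2.576 for 99%, ME = 2.576 × 0.03721 = 0.09585.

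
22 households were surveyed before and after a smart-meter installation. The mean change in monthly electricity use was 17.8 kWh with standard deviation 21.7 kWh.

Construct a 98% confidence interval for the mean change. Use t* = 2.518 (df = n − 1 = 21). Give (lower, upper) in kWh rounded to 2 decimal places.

(6.15, 29.45)

This is a matched-pairs design, so SE = s_d/√n = 21.7/√22 = 4.6265.
Margin = 2.518 × 4.6265 = 11.6495; the interval is 17.8 ± 11.6495 = (6.15, 29.45).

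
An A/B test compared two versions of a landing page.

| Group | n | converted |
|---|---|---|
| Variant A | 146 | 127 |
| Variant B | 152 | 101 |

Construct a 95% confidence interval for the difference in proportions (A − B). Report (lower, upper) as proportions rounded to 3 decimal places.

(0.113, 0.298)

Sample proportions: 127/146 = 0.8699, 101/152 = 0.6645.
Each SE is √(p̂(1−p̂)/n): √(0.8699·0.1301/146) = 0.02784 and √(0.6645·0.3355/152) = 0.03830.
SE(p̂₁ − p̂₂) = √(SE₁² + SE₂²) = √(0.0007750656 + 0.00146689) = 0.04735, since the two samples are independent.
At 95% confidence z* = 1.960; margin = 1.960 × 0.04735 = 0.09281.
The difference is 0.8699 − 0.6645 = 0.2054, so the interval is 0.2054 ± 0.09281 = (0.113, 0.298).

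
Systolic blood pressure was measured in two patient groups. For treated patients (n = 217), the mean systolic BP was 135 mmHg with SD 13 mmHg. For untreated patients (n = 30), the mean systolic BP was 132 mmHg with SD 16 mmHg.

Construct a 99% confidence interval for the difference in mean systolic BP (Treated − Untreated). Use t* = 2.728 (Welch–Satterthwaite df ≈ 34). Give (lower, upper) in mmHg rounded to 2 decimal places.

(-5.32, 11.32)

Standard errors of each mean: 13/√217 = 0.8825 and 16/√30 = 2.9212.
SE(x̄₁ − x̄₂) = √(0.8825² + 2.9212²) = 3.0516 for independent samples with unequal variances.
With t* = 2.728, the margin is 2.728 × 3.0516 = 8.3248.
x̄₁ − x̄₂ = 135 − 132 = 3.0000; the interval is 3.0000 ± 8.3248 = (-5.32, 11.32).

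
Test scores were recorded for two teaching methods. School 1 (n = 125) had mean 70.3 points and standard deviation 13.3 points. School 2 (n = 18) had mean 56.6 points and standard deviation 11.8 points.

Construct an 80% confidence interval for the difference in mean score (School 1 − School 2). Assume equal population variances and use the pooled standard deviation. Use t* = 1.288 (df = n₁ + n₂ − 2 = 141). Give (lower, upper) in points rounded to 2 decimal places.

Pooled variance s_p² = [124·13.3² + 17·11.8²] / (125+18−2) = 172.3506, so s_p = 13.1282.
SE_diff = s_p·√(1/n₁ + 1/n₂) = 13.1282·√(1/125 + 1/18) = 3.3096.
t* = 1.288; margin = 1.288 × 3.3096 = 4.2628.
Difference = 70.3 − 56.6 = 13.7000.
13.7000 ± 4.2628 → (9.44, 17.96).

(9.44, 17.96)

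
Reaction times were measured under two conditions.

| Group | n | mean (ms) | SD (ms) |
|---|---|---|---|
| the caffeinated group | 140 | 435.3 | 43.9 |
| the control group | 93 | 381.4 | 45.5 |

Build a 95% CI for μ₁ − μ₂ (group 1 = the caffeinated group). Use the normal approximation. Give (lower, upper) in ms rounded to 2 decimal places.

Per-group SEs: s₁/√n₁ = 43.9/√140 = 3.7102, s₂/√n₂ = 45.5/√93 = 4.7181.
Unpooled SE of the difference: √(13.76558404 + 22.26046761) = 6.0022.
Margin of error = z* · SE = 1.960 × 6.0022 = 11.7643.
x̄₁ − x̄₂ = 435.3 − 381.4 = 53.9000.
CI: 53.9000 ± 11.7643 = (42.14, 65.66).

(42.14, 65.66)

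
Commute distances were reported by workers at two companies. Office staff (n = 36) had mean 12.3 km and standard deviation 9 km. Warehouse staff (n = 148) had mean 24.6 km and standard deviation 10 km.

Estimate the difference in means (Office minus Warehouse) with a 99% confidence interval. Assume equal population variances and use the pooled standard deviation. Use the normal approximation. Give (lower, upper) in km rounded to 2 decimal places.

(-17.00, -7.60)

s_p = √[((n₁−1)s₁² + (n₂−1)s₂²)/(n₁+n₂−2)] = √[(35·9² + 147·10²)/182] = 9.8156.
SE = 9.8156·√(1/36 + 1/148) = 1.8241.
With z* = 2.576, margin = 2.576 × 1.8241 = 4.6989.
x̄₁ − x̄₂ = 12.3 − 24.6 = -12.3000; interval -12.3000 ± 4.6989 = (-17.00, -7.60).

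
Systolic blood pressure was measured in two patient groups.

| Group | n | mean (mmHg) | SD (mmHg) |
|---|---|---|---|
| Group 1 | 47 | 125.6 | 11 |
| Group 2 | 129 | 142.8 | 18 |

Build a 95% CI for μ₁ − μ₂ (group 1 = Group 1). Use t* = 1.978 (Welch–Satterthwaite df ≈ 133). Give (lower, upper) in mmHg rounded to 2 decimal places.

(-21.66, -12.74)

Standard errors of each mean: 11/√47 = 1.6045 and 18/√129 = 1.5848.
SE(x̄₁ − x̄₂) = √(1.6045² + 1.5848²) = 2.2552 for independent samples with unequal variances.
With t* = 1.978, the margin is 1.978 × 2.2552 = 4.4608.
x̄₁ − x̄₂ = 125.6 − 142.8 = -17.2000; the interval is -17.2000 ± 4.4608 = (-21.66, -12.74).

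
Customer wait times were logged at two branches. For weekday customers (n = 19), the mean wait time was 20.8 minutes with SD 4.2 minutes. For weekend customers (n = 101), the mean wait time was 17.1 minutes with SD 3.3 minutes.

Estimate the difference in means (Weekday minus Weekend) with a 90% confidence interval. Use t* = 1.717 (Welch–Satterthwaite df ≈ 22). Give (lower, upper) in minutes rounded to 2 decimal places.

(1.95, 5.45)

Standard errors of each mean: 4.2/√19 = 0.9635 and 3.3/√101 = 0.3284.
SE(x̄₁ − x̄₂) = √(0.9635² + 0.3284²) = 1.0179 for independent samples with unequal variances.
With t* = 1.717, the margin is 1.717 × 1.0179 = 1.7477.
x̄₁ − x̄₂ = 20.8 − 17.1 = 3.7000; the interval is 3.7000 ± 1.7477 = (1.95, 5.45).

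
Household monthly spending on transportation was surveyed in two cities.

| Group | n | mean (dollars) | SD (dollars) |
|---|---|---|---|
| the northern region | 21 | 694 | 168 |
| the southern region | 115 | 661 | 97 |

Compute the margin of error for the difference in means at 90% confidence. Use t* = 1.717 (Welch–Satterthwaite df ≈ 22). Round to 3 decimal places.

64.834

Standard errors of each mean: 168/√21 = 36.6606 and 97/√115 = 9.0453.
SE(x̄₁ − x̄₂) = √(36.6606² + 9.0453²) = 37.7600 for independent samples with unequal variances.
With t* = 1.717, the margin is 1.717 × 37.7600 = 64.8339.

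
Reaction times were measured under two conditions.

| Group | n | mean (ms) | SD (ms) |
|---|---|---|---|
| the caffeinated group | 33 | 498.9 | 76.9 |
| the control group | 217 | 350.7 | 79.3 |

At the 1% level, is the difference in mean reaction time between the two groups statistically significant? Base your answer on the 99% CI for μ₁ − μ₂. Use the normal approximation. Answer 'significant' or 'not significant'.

significant

Standard errors of each mean: 76.9/√33 = 13.3866 and 79.3/√217 = 5.3832.
SE(x̄₁ − x̄₂) = √(13.3866² + 5.3832²) = 14.4284 for independent samples with unequal variances.
With z* = 2.576, the margin is 2.576 × 14.4284 = 37.1676.
x̄₁ − x̄₂ = 498.9 − 350.7 = 148.2000; the interval is 148.2000 ± 37.1676 = (111.0324, 185.3676).
The interval (111.0324, 185.3676) does not contain 0, so the difference is significant.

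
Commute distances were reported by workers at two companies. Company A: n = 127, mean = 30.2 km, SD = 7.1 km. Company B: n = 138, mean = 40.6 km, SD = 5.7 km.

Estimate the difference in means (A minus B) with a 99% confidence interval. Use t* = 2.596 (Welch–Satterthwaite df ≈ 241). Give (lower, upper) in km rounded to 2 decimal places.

Standard errors of each mean: 7.1/√127 = 0.6300 and 5.7/√138 = 0.4852.
SE(x̄₁ − x̄₂) = √(0.6300² + 0.4852²) = 0.7952 for independent samples with unequal variances.
With t* = 2.596, the margin is 2.596 × 0.7952 = 2.0643.
x̄₁ − x̄₂ = 30.2 − 40.6 = -10.4000; the interval is -10.4000 ± 2.0643 = (-12.46, -8.34).

(-12.46, -8.34)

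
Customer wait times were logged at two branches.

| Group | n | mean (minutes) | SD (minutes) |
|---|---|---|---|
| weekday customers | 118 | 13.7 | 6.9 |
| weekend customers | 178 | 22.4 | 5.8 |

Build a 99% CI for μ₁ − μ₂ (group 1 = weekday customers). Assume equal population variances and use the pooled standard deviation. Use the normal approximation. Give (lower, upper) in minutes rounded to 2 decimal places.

Pooled variance s_p² = [117·6.9² + 177·5.8²] / (118+178−2) = 39.1995, so s_p = 6.2610.
SE_diff = s_p·√(1/n₁ + 1/n₂) = 6.2610·√(1/118 + 1/178) = 0.7433.
z* = 2.576; margin = 2.576 × 0.7433 = 1.9147.
Difference = 13.7 − 22.4 = -8.7000.
-8.7000 ± 1.9147 → (-10.61, -6.79).

(-10.61, -6.79)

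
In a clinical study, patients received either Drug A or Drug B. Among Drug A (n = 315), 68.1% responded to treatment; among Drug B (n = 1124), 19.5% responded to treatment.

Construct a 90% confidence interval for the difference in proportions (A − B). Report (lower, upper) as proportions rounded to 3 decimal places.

Each SE is √(p̂(1−p̂)/n): √(0.6810·0.3190/315) = 0.02626 and √(0.1950·0.8050/1124) = 0.01182.
SE(p̂₁ − p̂₂) = √(SE₁² + SE₂²) = √(0.0006895876 + 0.0001397124) = 0.02880, since the two samples are independent.
At 90% confidence z* = 1.645; margin = 1.645 × 0.02880 = 0.04738.
The difference is 0.6810 − 0.1950 = 0.4860, so the interval is 0.4860 ± 0.04738 = (0.439, 0.533).

(0.439, 0.533)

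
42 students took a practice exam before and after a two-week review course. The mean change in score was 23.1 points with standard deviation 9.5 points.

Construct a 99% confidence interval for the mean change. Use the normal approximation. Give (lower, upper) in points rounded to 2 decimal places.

(19.32, 26.88)

This is a matched-pairs design, so SE = s_d/√n = 9.5/√42 = 1.4659.
Margin = 2.576 × 1.4659 = 3.7762; the interval is 23.1 ± 3.7762 = (19.32, 26.88).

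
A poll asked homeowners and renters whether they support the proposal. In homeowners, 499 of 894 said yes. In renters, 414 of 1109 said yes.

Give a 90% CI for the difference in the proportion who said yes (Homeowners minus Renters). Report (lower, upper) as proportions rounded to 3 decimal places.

(0.149, 0.221)

p̂₁ = 499/894 = 0.5582 and p̂₂ = 414/1109 = 0.3733.
SE₁ = √(p̂₁(1−p̂₁)/n₁) = √(0.5582·0.4418/894) = 0.01661; SE₂ = √(0.3733·0.6267/1109) = 0.01452.
Independent samples: SE of the difference = √(SE₁² + SE₂²) = √(0.0002758921 + 0.0002108304) = 0.02206.
z* for 90% confidence is 1.645, so the margin of error is 1.645 × 0.02206 = 0.03629.
Point estimate p̂₁ − p̂₂ = 0.5582 − 0.3733 = 0.1849.
0.1849 ± 0.03629 → (0.149, 0.221).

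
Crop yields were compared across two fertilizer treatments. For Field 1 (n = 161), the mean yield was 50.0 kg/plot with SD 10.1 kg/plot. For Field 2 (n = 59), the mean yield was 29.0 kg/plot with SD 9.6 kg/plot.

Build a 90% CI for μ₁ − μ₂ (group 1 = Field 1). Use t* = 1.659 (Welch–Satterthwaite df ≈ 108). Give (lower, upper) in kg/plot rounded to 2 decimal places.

(18.54, 23.46)

SE₁ = s₁/√n₁ = 10.1/√161 = 0.7960; SE₂ = 9.6/√59 = 1.2498.
Independent samples, unequal variances: SE_diff = √(SE₁² + SE₂²) = √(0.633616 + 1.56200004) = 1.4818.
t* = 1.659, so margin of error = 1.659 × 1.4818 = 2.4583.
Difference in means = 50.0 − 29.0 = 21.0000.
21.0000 ± 2.4583 → (18.54, 23.46).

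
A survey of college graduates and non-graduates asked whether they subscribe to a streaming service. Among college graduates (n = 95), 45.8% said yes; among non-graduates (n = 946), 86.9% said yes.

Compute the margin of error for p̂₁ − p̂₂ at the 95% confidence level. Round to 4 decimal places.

0.1025

SE₁ = √(p̂₁(1−p̂₁)/n₁) = √(0.4580·0.5420/95) = 0.05112; SE₂ = √(0.8690·0.1310/946) = 0.01097.
Independent samples: SE of the difference = √(SE₁² + SE₂²) = √(0.0026132544 + 0.0001203409) = 0.05228.
z* for 95% confidence is 1.960, so the margin of error is 1.960 × 0.05228 = 0.10247.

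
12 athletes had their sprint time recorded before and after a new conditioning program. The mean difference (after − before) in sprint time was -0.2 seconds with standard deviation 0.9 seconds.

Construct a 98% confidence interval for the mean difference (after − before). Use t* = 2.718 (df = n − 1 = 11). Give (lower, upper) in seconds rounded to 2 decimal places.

Paired design: SE = s_d/√n = 0.9/√12 = 0.2598.
t* = 2.718; margin of error = 2.718 × 0.2598 = 0.7061.
-0.2 ± 0.7061 → (-0.91, 0.51).

(-0.91, 0.51)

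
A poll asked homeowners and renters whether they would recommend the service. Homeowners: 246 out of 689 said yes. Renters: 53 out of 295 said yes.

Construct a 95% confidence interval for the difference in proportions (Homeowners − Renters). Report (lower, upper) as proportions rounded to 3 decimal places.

First, p̂₁ = 246/689 = 0.3570; p̂₂ = 53/295 = 0.1797.
The two standard errors are √(0.3570×0.6430/689) = 0.01825 and √(0.1797×0.8203/295) = 0.02235.
Because the samples are independent, SE_diff = √(0.01825² + 0.02235²) = 0.02885.
Using z* = 1.960 for 95%, ME = 1.960 × 0.02885 = 0.05655.
p̂₁ − p̂₂ = 0.1773; interval 0.1773 ± 0.05655 gives (0.121, 0.234).

(0.121, 0.234)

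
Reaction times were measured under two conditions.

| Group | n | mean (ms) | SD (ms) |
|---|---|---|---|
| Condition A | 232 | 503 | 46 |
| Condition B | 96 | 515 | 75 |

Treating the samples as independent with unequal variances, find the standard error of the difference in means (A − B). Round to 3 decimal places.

8.229

SE₁ = s₁/√n₁ = 46/√232 = 3.0200; SE₂ = 75/√96 = 7.6547.
Independent samples, unequal variances: SE_diff = √(SE₁² + SE₂²) = √(9.1204 + 58.59443209) = 8.2289.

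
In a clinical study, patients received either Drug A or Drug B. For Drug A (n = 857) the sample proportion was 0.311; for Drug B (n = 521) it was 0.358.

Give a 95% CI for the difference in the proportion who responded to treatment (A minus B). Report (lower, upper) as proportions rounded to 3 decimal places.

Each SE is √(p̂(1−p̂)/n): √(0.3110·0.6890/857) = 0.01581 and √(0.3580·0.6420/521) = 0.02100.
SE(p̂₁ − p̂₂) = √(SE₁² + SE₂²) = √(0.0002499561 + 0.000441) = 0.02629, since the two samples are independent.
At 95% confidence z* = 1.960; margin = 1.960 × 0.02629 = 0.05153.
The difference is 0.3110 − 0.3580 = -0.0470, so the interval is -0.0470 ± 0.05153 = (-0.099, 0.005).

(-0.099, 0.005)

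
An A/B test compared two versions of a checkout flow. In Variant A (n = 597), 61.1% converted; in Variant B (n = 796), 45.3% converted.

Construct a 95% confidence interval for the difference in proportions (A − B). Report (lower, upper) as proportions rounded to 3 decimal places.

(0.106, 0.210)

The two standard errors are √(0.6110×0.3890/597) = 0.01995 and √(0.4530×0.5470/796) = 0.01764.
Because the samples are independent, SE_diff = √(0.01995² + 0.01764²) = 0.02663.
Using z* = 1.960 for 95%, ME = 1.960 × 0.02663 = 0.05219.
p̂₁ − p̂₂ = 0.1580; interval 0.1580 ± 0.05219 gives (0.106, 0.210).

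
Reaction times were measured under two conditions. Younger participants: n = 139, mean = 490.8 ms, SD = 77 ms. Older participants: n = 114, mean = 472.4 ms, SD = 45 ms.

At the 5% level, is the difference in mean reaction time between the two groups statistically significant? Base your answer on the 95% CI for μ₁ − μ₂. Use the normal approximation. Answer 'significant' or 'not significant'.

significant

Standard errors of each mean: 77/√139 = 6.5311 and 45/√114 = 4.2146.
SE(x̄₁ − x̄₂) = √(6.5311² + 4.2146²) = 7.7729 for independent samples with unequal variances.
With z* = 1.960, the margin is 1.960 × 7.7729 = 15.2349.
x̄₁ − x̄₂ = 490.8 − 472.4 = 18.4000; the interval is 18.4000 ± 15.2349 = (3.1651, 33.6349).
The interval (3.1651, 33.6349) does not contain 0, so the difference is significant.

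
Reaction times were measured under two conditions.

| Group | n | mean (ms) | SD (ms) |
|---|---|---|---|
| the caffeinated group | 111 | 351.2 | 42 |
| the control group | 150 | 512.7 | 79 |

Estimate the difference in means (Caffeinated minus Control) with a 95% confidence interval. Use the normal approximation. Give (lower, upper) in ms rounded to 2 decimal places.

(-176.36, -146.64)

Per-group SEs: s₁/√n₁ = 42/√111 = 3.9865, s₂/√n₂ = 79/√150 = 6.4503.
Unpooled SE of the difference: √(15.89218225 + 41.60637009) = 7.5828.
Margin of error = z* · SE = 1.960 × 7.5828 = 14.8623.
x̄₁ − x̄₂ = 351.2 − 512.7 = -161.5000.
CI: -161.5000 ± 14.8623 = (-176.36, -146.64).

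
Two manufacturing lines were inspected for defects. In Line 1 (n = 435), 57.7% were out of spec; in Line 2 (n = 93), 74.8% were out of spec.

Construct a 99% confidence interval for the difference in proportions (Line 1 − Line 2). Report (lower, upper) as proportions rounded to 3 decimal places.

(-0.302, -0.040)

SE₁ = √(p̂₁(1−p̂₁)/n₁) = √(0.5770·0.4230/435) = 0.02369; SE₂ = √(0.7480·0.2520/93) = 0.04502.
Independent samples: SE of the difference = √(SE₁² + SE₂²) = √(0.0005612161 + 0.0020268004) = 0.05087.
z* for 99% confidence is 2.576, so the margin of error is 2.576 × 0.05087 = 0.13104.
Point estimate p̂₁ − p̂₂ = 0.5770 − 0.7480 = -0.1710.
-0.1710 ± 0.13104 → (-0.302, -0.040).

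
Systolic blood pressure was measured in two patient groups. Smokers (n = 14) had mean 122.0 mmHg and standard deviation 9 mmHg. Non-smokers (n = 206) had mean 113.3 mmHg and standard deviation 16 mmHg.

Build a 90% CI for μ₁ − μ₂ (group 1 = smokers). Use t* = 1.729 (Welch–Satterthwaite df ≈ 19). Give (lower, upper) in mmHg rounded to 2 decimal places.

SE₁ = s₁/√n₁ = 9/√14 = 2.4054; SE₂ = 16/√206 = 1.1148.
Independent samples, unequal variances: SE_diff = √(SE₁² + SE₂²) = √(5.78594916 + 1.24277904) = 2.6512.
t* = 1.729, so margin of error = 1.729 × 2.6512 = 4.5839.
Difference in means = 122.0 − 113.3 = 8.7000.
8.7000 ± 4.5839 → (4.12, 13.28).

(4.12, 13.28)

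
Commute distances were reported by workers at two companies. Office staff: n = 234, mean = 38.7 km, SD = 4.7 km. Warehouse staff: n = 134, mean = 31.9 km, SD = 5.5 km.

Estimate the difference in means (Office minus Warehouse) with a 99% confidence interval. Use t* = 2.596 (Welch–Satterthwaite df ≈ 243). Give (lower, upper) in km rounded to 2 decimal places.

(5.33, 8.27)

SE₁ = s₁/√n₁ = 4.7/√234 = 0.3072; SE₂ = 5.5/√134 = 0.4751.
Independent samples, unequal variances: SE_diff = √(SE₁² + SE₂²) = √(0.09437184 + 0.22572001) = 0.5658.
t* = 2.596, so margin of error = 2.596 × 0.5658 = 1.4688.
Difference in means = 38.7 − 31.9 = 6.8000.
6.8000 ± 1.4688 → (5.33, 8.27).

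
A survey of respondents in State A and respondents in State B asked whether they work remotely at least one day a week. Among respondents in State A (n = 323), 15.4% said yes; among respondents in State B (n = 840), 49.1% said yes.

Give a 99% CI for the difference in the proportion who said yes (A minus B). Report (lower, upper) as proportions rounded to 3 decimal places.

(-0.405, -0.269)

SE₁ = √(p̂₁(1−p̂₁)/n₁) = √(0.1540·0.8460/323) = 0.02008; SE₂ = √(0.4910·0.5090/840) = 0.01725.
Independent samples: SE of the difference = √(SE₁² + SE₂²) = √(0.0004032064 + 0.0002975625) = 0.02647.
z* for 99% confidence is 2.576, so the margin of error is 2.576 × 0.02647 = 0.06819.
Point estimate p̂₁ − p̂₂ = 0.1540 − 0.4910 = -0.3370.
-0.3370 ± 0.06819 → (-0.405, -0.269).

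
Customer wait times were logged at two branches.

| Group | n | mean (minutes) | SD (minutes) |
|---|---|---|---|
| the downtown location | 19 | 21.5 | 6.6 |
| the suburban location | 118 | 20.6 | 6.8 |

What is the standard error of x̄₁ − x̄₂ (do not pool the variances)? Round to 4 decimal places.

1.6384

Standard errors of each mean: 6.6/√19 = 1.5141 and 6.8/√118 = 0.6260.
SE(x̄₁ − x̄₂) = √(1.5141² + 0.6260²) = 1.6384 for independent samples with unequal variances.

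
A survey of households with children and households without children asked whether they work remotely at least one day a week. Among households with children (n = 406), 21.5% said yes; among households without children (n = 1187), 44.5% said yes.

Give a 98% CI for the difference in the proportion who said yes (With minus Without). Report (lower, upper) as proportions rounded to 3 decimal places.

(-0.288, -0.172)

Each SE is √(p̂(1−p̂)/n): √(0.2150·0.7850/406) = 0.02039 and √(0.4450·0.5550/1187) = 0.01442.
SE(p̂₁ − p̂₂) = √(SE₁² + SE₂²) = √(0.0004157521 + 0.0002079364) = 0.02497, since the two samples are independent.
At 98% confidence z* = 2.326; margin = 2.326 × 0.02497 = 0.05808.
The difference is 0.2150 − 0.4450 = -0.2300, so the interval is -0.2300 ± 0.05808 = (-0.288, -0.172).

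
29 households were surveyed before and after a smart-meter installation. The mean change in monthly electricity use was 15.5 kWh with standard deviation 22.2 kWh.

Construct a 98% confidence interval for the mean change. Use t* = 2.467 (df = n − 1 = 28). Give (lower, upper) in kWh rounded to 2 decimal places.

This is a matched-pairs design, so SE = s_d/√n = 22.2/√29 = 4.1224.
Margin = 2.467 × 4.1224 = 10.1700; the interval is 15.5 ± 10.1700 = (5.33, 25.67).

(5.33, 25.67)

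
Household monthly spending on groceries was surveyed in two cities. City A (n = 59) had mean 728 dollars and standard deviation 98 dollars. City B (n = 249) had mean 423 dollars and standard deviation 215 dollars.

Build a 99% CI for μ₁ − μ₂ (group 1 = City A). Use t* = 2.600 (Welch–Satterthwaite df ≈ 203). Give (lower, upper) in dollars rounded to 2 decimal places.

SE₁ = s₁/√n₁ = 98/√59 = 12.7585; SE₂ = 215/√249 = 13.6251.
Independent samples, unequal variances: SE_diff = √(SE₁² + SE₂²) = √(162.77932225 + 185.64335001) = 18.6661.
t* = 2.600, so margin of error = 2.600 × 18.6661 = 48.5319.
Difference in means = 728 − 423 = 305.0000.
305.0000 ± 48.5319 → (256.47, 353.53).

(256.47, 353.53)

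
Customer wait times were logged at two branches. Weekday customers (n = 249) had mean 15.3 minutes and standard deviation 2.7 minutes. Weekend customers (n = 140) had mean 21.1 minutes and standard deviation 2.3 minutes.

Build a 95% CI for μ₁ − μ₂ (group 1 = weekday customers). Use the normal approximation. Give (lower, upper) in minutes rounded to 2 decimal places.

(-6.31, -5.29)

Standard errors of each mean: 2.7/√249 = 0.1711 and 2.3/√140 = 0.1944.
SE(x̄₁ − x̄₂) = √(0.1711² + 0.1944²) = 0.2590 for independent samples with unequal variances.
With z* = 1.960, the margin is 1.960 × 0.2590 = 0.5076.
x̄₁ − x̄₂ = 15.3 − 21.1 = -5.8000; the interval is -5.8000 ± 0.5076 = (-6.31, -5.29).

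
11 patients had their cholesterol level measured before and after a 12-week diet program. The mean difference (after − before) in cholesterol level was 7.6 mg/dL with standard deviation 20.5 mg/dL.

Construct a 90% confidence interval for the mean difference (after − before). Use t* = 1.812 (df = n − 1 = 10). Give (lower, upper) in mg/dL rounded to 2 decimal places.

Paired design: SE = s_d/√n = 20.5/√11 = 6.1810.
t* = 1.812; margin of error = 1.812 × 6.1810 = 11.2000.
7.6 ± 11.2000 → (-3.60, 18.80).

(-3.60, 18.80)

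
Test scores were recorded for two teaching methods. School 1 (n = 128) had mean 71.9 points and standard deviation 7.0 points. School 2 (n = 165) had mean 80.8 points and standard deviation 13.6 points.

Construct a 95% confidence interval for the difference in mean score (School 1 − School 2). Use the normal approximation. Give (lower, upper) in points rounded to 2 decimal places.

Per-group SEs: s₁/√n₁ = 7.0/√128 = 0.6187, s₂/√n₂ = 13.6/√165 = 1.0588.
Unpooled SE of the difference: √(0.38278969 + 1.12105744) = 1.2263.
Margin of error = z* · SE = 1.960 × 1.2263 = 2.4035.
x̄₁ − x̄₂ = 71.9 − 80.8 = -8.9000.
CI: -8.9000 ± 2.4035 = (-11.30, -6.50).

(-11.30, -6.50)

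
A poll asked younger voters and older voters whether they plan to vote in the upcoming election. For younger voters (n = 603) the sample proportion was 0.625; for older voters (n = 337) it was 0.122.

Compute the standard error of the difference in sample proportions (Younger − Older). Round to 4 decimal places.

SE₁ = √(p̂₁(1−p̂₁)/n₁) = √(0.6250·0.3750/603) = 0.01972; SE₂ = √(0.1220·0.8780/337) = 0.01783.
Independent samples: SE of the difference = √(SE₁² + SE₂²) = √(0.0003888784 + 0.0003179089) = 0.02659.

0.0266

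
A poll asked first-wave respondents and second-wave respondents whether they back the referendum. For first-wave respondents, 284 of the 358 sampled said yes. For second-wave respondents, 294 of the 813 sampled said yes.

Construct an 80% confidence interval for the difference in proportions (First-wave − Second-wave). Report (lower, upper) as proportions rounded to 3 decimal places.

p̂₁ = 284/358 = 0.7933 and p̂₂ = 294/813 = 0.3616.
SE₁ = √(p̂₁(1−p̂₁)/n₁) = √(0.7933·0.2067/358) = 0.02140; SE₂ = √(0.3616·0.6384/813) = 0.01685.
Independent samples: SE of the difference = √(SE₁² + SE₂²) = √(0.00045796 + 0.0002839225) = 0.02724.
z* for 80% confidence is 1.282, so the margin of error is 1.282 × 0.02724 = 0.03492.
Point estimate p̂₁ − p̂₂ = 0.7933 − 0.3616 = 0.4317.
0.4317 ± 0.03492 → (0.397, 0.467).

(0.397, 0.467)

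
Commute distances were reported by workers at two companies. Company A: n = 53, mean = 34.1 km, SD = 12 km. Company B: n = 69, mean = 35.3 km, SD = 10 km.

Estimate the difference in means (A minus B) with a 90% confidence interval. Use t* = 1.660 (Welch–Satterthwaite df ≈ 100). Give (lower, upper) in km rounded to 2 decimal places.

(-4.59, 2.19)

Per-group SEs: s₁/√n₁ = 12/√53 = 1.6483, s₂/√n₂ = 10/√69 = 1.2039.
Unpooled SE of the difference: √(2.71689289 + 1.44937521) = 2.0411.
Margin of error = t* · SE = 1.660 × 2.0411 = 3.3882.
x̄₁ − x̄₂ = 34.1 − 35.3 = -1.2000.
CI: -1.2000 ± 3.3882 = (-4.59, 2.19).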